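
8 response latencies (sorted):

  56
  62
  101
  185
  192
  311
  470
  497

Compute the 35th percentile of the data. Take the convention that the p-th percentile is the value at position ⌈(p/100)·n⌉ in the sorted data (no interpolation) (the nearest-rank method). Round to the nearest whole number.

101

n = 8.
Position = ⌈35/100 · 8⌉ = ⌈2.8⌉ = 3.
The value at rank 3 is 101.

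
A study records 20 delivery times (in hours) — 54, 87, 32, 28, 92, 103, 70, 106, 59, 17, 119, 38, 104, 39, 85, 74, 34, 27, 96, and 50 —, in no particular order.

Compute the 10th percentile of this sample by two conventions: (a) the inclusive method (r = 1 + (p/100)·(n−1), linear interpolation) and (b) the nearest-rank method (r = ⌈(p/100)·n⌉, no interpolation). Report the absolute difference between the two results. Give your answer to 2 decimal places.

Sorted: 17, 27, 28, 32, 34, 38, 39, 50, 54, 59, 70, 74, 85, 87, 92, 96, 103, 104, 106, 119.
n = 20.
(a) r = 2.9; between ranks 2 (27) and 3 (28): 27.9.
(b) the nearest-rank method: rank 2 → 27.
|27.9 − 27| = 0.9.

0.90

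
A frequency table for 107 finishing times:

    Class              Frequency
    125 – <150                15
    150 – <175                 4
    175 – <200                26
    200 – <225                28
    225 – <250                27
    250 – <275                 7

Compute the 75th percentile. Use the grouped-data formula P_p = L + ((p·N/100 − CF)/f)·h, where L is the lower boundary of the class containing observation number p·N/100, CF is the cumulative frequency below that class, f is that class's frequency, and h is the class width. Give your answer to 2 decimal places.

N = 107; target position k = 75/100 · 107 = 80.25.
Cumulative frequencies: 15, 19, 45, 73, 100, 107.
Observation 80.25 falls in the class 225 – <250.
L = 225, CF = 73, f = 27, h = 25.
P75 = 225 + ((80.25 − 73)/27)·25 = 225 + 6.71296 = 231.713.

231.71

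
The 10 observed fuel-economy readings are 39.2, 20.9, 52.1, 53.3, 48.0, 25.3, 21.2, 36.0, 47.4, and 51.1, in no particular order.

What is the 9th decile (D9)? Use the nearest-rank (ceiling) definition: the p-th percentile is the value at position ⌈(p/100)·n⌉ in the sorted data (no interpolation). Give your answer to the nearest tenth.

Sorted: 20.9, 21.2, 25.3, 36.0, 39.2, 47.4, 48.0, 51.1, 52.1, 53.3.
n = 10.
Position = ⌈90/100 · 10⌉ = ⌈9⌉ = 9.
The value at rank 9 is 52.1.

52.1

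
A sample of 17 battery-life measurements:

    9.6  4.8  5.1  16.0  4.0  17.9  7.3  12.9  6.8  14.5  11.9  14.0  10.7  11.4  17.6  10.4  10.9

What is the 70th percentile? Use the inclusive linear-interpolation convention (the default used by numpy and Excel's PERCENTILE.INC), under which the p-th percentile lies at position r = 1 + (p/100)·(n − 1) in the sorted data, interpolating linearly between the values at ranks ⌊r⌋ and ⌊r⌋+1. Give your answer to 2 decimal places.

Sorted: 4.0, 4.8, 5.1, 6.8, 7.3, 9.6, 10.4, 10.7, 10.9, 11.4, 11.9, 12.9, 14.0, 14.5, 16.0, 17.6, 17.9.
n = 17.
r = 1 + (70/100)·(17 − 1) = 1 + 11.2 = 12.2.
Rank 12 is 12.9 and rank 13 is 14.0.
Interpolate: 12.9 + 0.2·(14.0 − 12.9) = 12.9 + 0.2·1.1 = 13.12.

13.12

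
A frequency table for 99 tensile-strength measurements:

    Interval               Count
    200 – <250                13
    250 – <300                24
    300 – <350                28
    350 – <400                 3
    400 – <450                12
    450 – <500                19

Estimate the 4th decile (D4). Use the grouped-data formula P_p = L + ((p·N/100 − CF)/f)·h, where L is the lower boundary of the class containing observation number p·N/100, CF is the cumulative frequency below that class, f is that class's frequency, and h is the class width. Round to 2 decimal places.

N = 99; target position k = 40/100 · 99 = 39.6.
Cumulative frequencies: 13, 37, 65, 68, 80, 99.
Observation 39.6 falls in the class 300 – <350.
L = 300, CF = 37, f = 28, h = 50.
P40 = 300 + ((39.6 − 37)/28)·50 = 300 + 4.64286 = 304.643.

304.64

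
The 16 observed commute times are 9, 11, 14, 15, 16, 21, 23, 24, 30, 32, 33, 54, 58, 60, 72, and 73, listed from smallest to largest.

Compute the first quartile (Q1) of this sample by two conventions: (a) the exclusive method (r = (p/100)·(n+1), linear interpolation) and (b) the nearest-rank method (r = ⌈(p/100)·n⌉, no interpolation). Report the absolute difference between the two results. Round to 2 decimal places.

0.25

n = 16.
(a) r = 4.25; between ranks 4 (15) and 5 (16): 15.25.
(b) the nearest-rank method: rank 4 → 15.
|15.25 − 15| = 0.25.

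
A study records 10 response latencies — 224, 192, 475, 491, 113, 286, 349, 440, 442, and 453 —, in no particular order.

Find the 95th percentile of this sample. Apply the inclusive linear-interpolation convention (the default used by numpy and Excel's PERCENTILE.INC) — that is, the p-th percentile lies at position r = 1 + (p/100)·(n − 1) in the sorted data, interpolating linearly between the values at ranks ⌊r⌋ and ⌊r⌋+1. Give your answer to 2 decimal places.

Sorted: 113, 192, 224, 286, 349, 440, 442, 453, 475, 491.
n = 10.
r = 1 + (95/100)·(10 − 1) = 1 + 8.55 = 9.55.
Rank 9 is 475 and rank 10 is 491.
Interpolate: 475 + 0.55·(491 − 475) = 475 + 0.55·16 = 483.8.

483.80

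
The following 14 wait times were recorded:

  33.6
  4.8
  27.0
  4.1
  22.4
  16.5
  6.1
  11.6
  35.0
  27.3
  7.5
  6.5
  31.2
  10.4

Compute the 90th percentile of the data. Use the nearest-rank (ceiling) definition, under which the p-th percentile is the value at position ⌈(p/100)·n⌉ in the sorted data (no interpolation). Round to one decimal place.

Sorted: 4.1, 4.8, 6.1, 6.5, 7.5, 10.4, 11.6, 16.5, 22.4, 27.0, 27.3, 31.2, 33.6, 35.0.
n = 14.
Position = ⌈90/100 · 14⌉ = ⌈12.6⌉ = 13.
The value at rank 13 is 33.6.

33.6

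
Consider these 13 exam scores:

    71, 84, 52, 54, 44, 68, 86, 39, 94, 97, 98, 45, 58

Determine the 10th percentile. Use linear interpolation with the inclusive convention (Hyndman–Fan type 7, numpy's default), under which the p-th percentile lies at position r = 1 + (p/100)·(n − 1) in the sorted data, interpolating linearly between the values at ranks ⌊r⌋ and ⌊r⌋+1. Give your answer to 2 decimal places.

44.20

Sorted: 39, 44, 45, 52, 54, 58, 68, 71, 84, 86, 94, 97, 98.
n = 13.
r = 1 + (10/100)·(13 − 1) = 1 + 1.2 = 2.2.
Rank 2 is 44 and rank 3 is 45.
Interpolate: 44 + 0.2·(45 − 44) = 44 + 0.2·1 = 44.2.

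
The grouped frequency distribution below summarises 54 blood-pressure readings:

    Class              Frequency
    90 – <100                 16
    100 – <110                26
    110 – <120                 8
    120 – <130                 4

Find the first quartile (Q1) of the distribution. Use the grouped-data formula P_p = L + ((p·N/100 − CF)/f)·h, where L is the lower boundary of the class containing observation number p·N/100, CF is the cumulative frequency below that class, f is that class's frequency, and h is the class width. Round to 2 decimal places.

98.44

N = 54; target position k = 25/100 · 54 = 13.5.
Cumulative frequencies: 16, 42, 50, 54.
Observation 13.5 falls in the class 90 – <100.
L = 90, CF = 0, f = 16, h = 10.
P25 = 90 + ((13.5 − 0)/16)·10 = 90 + 8.4375 = 98.4375.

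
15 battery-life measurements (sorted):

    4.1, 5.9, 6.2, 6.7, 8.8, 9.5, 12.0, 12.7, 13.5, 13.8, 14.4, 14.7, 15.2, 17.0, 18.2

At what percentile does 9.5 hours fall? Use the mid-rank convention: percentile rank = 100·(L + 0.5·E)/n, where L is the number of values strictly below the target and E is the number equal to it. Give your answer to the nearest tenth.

36.7

Count below 9.5: L = 5; count equal: E = 1; n = 15.
Percentile rank = 100·(5 + 0.5·1)/15 = 100·5.5/15 = 36.67.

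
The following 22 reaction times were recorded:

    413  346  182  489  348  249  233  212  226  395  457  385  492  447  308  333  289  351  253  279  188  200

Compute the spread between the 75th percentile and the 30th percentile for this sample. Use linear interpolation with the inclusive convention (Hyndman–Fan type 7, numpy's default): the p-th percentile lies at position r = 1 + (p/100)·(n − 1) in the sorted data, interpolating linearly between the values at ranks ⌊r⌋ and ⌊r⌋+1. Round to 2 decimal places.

Sorted: 182, 188, 200, 212, 226, 233, 249, 253, 279, 289, 308, 333, 346, 348, 351, 385, 395, 413, 447, 457, 489, 492.
n = 22.
P30: r = 7.3; ranks 7–8 are 249, 253; interpolating gives 250.2.
P75: r = 16.75; ranks 16–17 are 385, 395; interpolating gives 392.5.
Difference: 392.5 − 250.2 = 142.3.

142.30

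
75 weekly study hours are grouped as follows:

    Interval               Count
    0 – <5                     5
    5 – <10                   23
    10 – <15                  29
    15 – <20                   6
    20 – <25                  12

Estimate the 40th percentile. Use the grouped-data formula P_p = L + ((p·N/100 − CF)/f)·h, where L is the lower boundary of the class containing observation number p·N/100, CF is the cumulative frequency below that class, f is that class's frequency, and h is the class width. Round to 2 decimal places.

N = 75; target position k = 40/100 · 75 = 30.
Cumulative frequencies: 5, 28, 57, 63, 75.
Observation 30 falls in the class 10 – <15.
L = 10, CF = 28, f = 29, h = 5.
P40 = 10 + ((30 − 28)/29)·5 = 10 + 0.344828 = 10.3448.

10.34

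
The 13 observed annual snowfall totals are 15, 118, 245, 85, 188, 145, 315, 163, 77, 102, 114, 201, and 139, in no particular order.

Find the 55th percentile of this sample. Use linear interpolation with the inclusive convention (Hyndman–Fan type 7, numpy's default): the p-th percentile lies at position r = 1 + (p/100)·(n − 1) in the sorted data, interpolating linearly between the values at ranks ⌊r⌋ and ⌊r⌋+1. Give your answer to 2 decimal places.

Sorted: 15, 77, 85, 102, 114, 118, 139, 145, 163, 188, 201, 245, 315.
n = 13.
r = 1 + (55/100)·(13 − 1) = 1 + 6.6 = 7.6.
Rank 7 is 139 and rank 8 is 145.
Interpolate: 139 + 0.6·(145 − 139) = 139 + 0.6·6 = 142.6.

142.60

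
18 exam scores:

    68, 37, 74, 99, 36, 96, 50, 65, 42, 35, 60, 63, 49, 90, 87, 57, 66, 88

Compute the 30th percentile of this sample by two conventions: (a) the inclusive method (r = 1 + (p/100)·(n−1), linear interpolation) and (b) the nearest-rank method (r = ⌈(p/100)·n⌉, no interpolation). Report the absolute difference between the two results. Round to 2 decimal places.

0.70

Sorted: 35, 36, 37, 42, 49, 50, 57, 60, 63, 65, 66, 68, 74, 87, 88, 90, 96, 99.
n = 18.
(a) r = 6.1; between ranks 6 (50) and 7 (57): 50.7.
(b) the nearest-rank method: rank 6 → 50.
|50.7 − 50| = 0.7.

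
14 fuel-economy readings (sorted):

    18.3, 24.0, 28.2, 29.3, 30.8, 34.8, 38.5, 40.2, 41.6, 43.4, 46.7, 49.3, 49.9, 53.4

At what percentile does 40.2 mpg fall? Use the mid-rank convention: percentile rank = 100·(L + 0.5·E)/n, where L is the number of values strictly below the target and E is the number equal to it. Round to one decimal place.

Count below 40.2: L = 7; count equal: E = 1; n = 14.
Percentile rank = 100·(7 + 0.5·1)/14 = 100·7.5/14 = 53.57.

53.6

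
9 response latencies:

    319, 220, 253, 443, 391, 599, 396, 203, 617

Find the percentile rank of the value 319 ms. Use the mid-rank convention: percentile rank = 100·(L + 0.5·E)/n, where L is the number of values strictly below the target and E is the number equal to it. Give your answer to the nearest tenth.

38.9

Sorted: 203, 220, 253, 319, 391, 396, 443, 599, 617.
Count below 319: L = 3; count equal: E = 1; n = 9.
Percentile rank = 100·(3 + 0.5·1)/9 = 100·3.5/9 = 38.89.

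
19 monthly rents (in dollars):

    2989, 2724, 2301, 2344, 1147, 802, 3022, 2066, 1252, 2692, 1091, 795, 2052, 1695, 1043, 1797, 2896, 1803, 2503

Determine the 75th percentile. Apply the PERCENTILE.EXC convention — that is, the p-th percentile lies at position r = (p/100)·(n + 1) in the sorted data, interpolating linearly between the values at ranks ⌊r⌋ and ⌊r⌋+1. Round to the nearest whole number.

Sorted: 795, 802, 1043, 1091, 1147, 1252, 1695, 1797, 1803, 2052, 2066, 2301, 2344, 2503, 2692, 2724, 2896, 2989, 3022.
n = 19.
r = (75/100)·(19 + 1) = 15.
r is an integer, so P75 is the value at rank 15: 2692.

2692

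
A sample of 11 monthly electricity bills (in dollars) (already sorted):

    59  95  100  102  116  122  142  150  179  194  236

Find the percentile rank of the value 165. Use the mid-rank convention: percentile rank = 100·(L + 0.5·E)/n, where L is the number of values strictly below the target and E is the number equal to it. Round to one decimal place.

72.7

Count below 165: L = 8; count equal: E = 0; n = 11.
Percentile rank = 100·(8 + 0.5·0)/11 = 100·8/11 = 72.73.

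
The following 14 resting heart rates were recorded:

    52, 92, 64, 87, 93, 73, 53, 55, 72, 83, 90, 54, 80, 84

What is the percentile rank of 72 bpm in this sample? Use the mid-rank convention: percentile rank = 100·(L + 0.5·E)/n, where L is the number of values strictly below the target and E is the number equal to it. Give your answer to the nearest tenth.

Sorted: 52, 53, 54, 55, 64, 72, 73, 80, 83, 84, 87, 90, 92, 93.
Count below 72: L = 5; count equal: E = 1; n = 14.
Percentile rank = 100·(5 + 0.5·1)/14 = 100·5.5/14 = 39.29.

39.3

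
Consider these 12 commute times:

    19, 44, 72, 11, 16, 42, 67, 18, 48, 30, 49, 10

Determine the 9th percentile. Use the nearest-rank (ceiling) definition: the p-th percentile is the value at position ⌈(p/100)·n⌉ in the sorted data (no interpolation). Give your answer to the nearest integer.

Sorted: 10, 11, 16, 18, 19, 30, 42, 44, 48, 49, 67, 72.
n = 12.
Position = ⌈9/100 · 12⌉ = ⌈1.08⌉ = 2.
The value at rank 2 is 11.

11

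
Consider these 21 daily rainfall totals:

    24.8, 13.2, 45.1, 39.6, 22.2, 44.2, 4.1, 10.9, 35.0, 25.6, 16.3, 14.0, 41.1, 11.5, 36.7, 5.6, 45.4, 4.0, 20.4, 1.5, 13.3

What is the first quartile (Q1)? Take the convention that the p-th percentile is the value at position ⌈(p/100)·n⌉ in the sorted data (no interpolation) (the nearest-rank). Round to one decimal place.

Sorted: 1.5, 4.0, 4.1, 5.6, 10.9, 11.5, 13.2, 13.3, 14.0, 16.3, 20.4, 22.2, 24.8, 25.6, 35.0, 36.7, 39.6, 41.1, 44.2, 45.1, 45.4.
n = 21.
Position = ⌈25/100 · 21⌉ = ⌈5.25⌉ = 6.
The value at rank 6 is 11.5.

11.5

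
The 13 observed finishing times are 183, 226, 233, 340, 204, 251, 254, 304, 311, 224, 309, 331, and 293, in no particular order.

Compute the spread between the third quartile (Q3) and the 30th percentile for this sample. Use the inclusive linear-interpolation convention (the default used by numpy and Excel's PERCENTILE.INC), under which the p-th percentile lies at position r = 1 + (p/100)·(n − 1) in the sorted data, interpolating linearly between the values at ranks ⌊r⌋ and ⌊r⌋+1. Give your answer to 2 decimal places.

Sorted: 183, 204, 224, 226, 233, 251, 254, 293, 304, 309, 311, 331, 340.
n = 13.
P30: r = 4.6; ranks 4–5 are 226, 233; interpolating gives 230.2.
P75: r = 10 (integer) → 309.
Difference: 309 − 230.2 = 78.8.

78.80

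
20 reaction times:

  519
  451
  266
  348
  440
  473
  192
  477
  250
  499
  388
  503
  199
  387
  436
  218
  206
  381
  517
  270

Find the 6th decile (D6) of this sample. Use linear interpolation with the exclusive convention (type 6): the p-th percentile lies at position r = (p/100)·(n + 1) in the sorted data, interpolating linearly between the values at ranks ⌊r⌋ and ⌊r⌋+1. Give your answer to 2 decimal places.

438.40

Sorted: 192, 199, 206, 218, 250, 266, 270, 348, 381, 387, 388, 436, 440, 451, 473, 477, 499, 503, 517, 519.
n = 20.
r = (60/100)·(20 + 1) = 12.6.
Rank 12 is 436 and rank 13 is 440.
Interpolate: 436 + 0.6·(440 − 436) = 436 + 0.6·4 = 438.4.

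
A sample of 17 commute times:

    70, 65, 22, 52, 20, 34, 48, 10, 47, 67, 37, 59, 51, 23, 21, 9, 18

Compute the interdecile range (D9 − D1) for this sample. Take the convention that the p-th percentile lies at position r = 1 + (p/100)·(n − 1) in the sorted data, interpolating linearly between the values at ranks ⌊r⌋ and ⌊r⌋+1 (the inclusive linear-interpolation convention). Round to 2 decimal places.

Sorted: 9, 10, 18, 20, 21, 22, 23, 34, 37, 47, 48, 51, 52, 59, 65, 67, 70.
n = 17.
P10: r = 2.6; ranks 2–3 are 10, 18; interpolating gives 14.8.
P90: r = 15.4; ranks 15–16 are 65, 67; interpolating gives 65.8.
Difference: 65.8 − 14.8 = 51.

51.00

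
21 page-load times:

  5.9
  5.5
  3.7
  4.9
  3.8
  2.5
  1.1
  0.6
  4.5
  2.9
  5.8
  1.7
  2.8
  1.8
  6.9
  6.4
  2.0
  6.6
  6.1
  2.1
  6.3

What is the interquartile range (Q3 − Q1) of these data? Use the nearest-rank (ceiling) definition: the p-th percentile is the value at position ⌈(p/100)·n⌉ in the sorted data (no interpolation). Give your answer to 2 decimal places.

3.80

Sorted: 0.6, 1.1, 1.7, 1.8, 2.0, 2.1, 2.5, 2.8, 2.9, 3.7, 3.8, 4.5, 4.9, 5.5, 5.8, 5.9, 6.1, 6.3, 6.4, 6.6, 6.9.
n = 21.
P25: rank ⌈25/100·21⌉ = 6 → 2.1.
P75: rank ⌈75/100·21⌉ = 16 → 5.9.
Difference: 5.9 − 2.1 = 3.8.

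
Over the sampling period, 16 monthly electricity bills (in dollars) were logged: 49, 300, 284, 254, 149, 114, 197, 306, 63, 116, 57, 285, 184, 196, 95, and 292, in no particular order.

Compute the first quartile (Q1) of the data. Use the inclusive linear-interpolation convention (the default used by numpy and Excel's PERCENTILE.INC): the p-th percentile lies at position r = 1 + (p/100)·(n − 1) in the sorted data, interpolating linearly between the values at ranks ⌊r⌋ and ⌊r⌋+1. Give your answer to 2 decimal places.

Sorted: 49, 57, 63, 95, 114, 116, 149, 184, 196, 197, 254, 284, 285, 292, 300, 306.
n = 16.
r = 1 + (25/100)·(16 − 1) = 1 + 3.75 = 4.75.
Rank 4 is 95 and rank 5 is 114.
Interpolate: 95 + 0.75·(114 − 95) = 95 + 0.75·19 = 109.25.

109.25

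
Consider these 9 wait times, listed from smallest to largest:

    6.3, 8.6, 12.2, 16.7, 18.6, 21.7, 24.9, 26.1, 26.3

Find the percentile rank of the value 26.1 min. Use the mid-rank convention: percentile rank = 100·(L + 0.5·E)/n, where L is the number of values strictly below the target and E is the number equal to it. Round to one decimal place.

Count below 26.1: L = 7; count equal: E = 1; n = 9.
Percentile rank = 100·(7 + 0.5·1)/9 = 100·7.5/9 = 83.33.

83.3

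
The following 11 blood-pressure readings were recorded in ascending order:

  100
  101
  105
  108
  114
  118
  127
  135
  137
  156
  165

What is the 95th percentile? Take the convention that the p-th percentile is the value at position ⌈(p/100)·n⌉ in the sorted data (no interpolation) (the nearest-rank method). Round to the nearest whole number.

n = 11.
Position = ⌈95/100 · 11⌉ = ⌈10.45⌉ = 11.
The value at rank 11 is 165.

165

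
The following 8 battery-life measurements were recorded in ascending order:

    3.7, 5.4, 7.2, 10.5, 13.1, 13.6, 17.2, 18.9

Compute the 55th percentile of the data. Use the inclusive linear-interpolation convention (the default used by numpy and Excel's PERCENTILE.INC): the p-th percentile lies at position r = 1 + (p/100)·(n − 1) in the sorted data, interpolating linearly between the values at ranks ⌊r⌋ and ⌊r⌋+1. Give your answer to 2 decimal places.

12.71

n = 8.
r = 1 + (55/100)·(8 − 1) = 1 + 3.85 = 4.85.
Rank 4 is 10.5 and rank 5 is 13.1.
Interpolate: 10.5 + 0.85·(13.1 − 10.5) = 10.5 + 0.85·2.6 = 12.71.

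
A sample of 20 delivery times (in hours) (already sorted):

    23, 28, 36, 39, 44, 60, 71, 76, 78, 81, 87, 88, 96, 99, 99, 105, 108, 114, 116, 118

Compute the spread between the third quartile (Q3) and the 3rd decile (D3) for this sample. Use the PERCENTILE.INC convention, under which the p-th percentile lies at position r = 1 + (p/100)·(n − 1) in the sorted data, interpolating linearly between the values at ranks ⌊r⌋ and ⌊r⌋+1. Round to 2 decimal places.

n = 20.
P30: r = 6.7; ranks 6–7 are 60, 71; interpolating gives 67.7.
P75: r = 15.25; ranks 15–16 are 99, 105; interpolating gives 100.5.
Difference: 100.5 − 67.7 = 32.8.

32.80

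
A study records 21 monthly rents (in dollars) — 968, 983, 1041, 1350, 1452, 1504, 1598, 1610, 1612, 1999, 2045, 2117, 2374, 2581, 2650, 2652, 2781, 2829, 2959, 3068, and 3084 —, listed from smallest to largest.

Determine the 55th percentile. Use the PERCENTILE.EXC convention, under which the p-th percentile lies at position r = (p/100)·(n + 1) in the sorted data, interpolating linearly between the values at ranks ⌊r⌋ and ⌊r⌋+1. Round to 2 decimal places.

2142.70

n = 21.
r = (55/100)·(21 + 1) = 12.1.
Rank 12 is 2117 and rank 13 is 2374.
Interpolate: 2117 + 0.1·(2374 − 2117) = 2117 + 0.1·257 = 2142.7.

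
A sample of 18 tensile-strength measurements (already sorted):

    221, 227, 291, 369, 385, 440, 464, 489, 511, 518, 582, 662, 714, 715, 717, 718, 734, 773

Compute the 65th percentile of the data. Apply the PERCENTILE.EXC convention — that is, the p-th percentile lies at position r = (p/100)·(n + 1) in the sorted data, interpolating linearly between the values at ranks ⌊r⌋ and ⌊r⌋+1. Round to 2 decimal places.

n = 18.
r = (65/100)·(18 + 1) = 12.35.
Rank 12 is 662 and rank 13 is 714.
Interpolate: 662 + 0.35·(714 − 662) = 662 + 0.35·52 = 680.2.

680.20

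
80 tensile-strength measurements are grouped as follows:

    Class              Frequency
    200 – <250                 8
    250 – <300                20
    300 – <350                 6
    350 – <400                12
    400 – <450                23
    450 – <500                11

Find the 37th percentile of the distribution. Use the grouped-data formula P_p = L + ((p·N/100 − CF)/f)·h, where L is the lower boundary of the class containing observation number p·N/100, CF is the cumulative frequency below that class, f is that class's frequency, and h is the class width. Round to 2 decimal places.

313.33

N = 80; target position k = 37/100 · 80 = 29.6.
Cumulative frequencies: 8, 28, 34, 46, 69, 80.
Observation 29.6 falls in the class 300 – <350.
L = 300, CF = 28, f = 6, h = 50.
P37 = 300 + ((29.6 − 28)/6)·50 = 300 + 13.3333 = 313.333.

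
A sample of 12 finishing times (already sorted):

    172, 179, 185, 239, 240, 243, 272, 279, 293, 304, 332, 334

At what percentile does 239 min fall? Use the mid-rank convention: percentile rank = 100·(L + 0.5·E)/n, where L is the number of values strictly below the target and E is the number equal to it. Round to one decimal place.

29.2

Count below 239: L = 3; count equal: E = 1; n = 12.
Percentile rank = 100·(3 + 0.5·1)/12 = 100·3.5/12 = 29.17.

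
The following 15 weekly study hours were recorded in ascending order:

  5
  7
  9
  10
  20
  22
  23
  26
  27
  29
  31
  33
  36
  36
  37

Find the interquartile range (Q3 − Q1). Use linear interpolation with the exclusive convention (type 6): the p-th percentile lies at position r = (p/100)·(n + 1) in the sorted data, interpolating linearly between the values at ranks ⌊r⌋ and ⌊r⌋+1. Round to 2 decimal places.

n = 15.
P25: r = 4 (integer) → 10.
P75: r = 12 (integer) → 33.
Difference: 33 − 10 = 23.

23.00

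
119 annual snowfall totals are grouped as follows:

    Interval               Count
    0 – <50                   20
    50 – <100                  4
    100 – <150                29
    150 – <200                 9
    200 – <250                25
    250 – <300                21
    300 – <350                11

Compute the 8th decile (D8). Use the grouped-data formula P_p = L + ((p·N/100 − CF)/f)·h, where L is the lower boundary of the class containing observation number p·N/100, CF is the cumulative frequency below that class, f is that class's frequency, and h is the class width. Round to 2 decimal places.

269.52

N = 119; target position k = 80/100 · 119 = 95.2.
Cumulative frequencies: 20, 24, 53, 62, 87, 108, 119.
Observation 95.2 falls in the class 250 – <300.
L = 250, CF = 87, f = 21, h = 50.
P80 = 250 + ((95.2 − 87)/21)·50 = 250 + 19.5238 = 269.524.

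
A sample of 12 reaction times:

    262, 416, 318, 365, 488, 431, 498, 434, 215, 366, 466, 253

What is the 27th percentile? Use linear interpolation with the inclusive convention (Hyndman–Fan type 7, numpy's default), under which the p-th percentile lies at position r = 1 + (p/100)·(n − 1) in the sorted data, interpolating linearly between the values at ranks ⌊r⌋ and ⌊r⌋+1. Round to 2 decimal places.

Sorted: 215, 253, 262, 318, 365, 366, 416, 431, 434, 466, 488, 498.
n = 12.
r = 1 + (27/100)·(12 − 1) = 1 + 2.97 = 3.97.
Rank 3 is 262 and rank 4 is 318.
Interpolate: 262 + 0.97·(318 − 262) = 262 + 0.97·56 = 316.32.

316.32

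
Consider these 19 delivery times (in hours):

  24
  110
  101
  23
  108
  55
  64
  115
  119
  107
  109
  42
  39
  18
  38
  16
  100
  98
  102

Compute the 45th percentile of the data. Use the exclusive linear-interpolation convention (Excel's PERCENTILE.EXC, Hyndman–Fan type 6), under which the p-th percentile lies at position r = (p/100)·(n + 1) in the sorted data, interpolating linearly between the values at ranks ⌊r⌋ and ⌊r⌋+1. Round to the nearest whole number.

64

Sorted: 16, 18, 23, 24, 38, 39, 42, 55, 64, 98, 100, 101, 102, 107, 108, 109, 110, 115, 119.
n = 19.
r = (45/100)·(19 + 1) = 9.
r is an integer, so P45 is the value at rank 9: 64.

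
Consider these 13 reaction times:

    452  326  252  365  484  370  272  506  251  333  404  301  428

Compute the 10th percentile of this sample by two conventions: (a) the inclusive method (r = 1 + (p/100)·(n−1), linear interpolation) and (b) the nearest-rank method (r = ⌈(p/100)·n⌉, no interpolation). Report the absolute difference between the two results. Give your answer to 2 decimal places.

Sorted: 251, 252, 272, 301, 326, 333, 365, 370, 404, 428, 452, 484, 506.
n = 13.
(a) r = 2.2; between ranks 2 (252) and 3 (272): 256.
(b) the nearest-rank method: rank 2 → 252.
|256 − 252| = 4.

4.00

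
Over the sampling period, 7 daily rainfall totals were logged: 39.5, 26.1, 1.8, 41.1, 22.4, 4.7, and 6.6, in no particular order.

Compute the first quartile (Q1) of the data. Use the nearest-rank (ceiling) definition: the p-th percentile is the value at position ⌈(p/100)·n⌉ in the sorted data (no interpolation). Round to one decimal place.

4.7

Sorted: 1.8, 4.7, 6.6, 22.4, 26.1, 39.5, 41.1.
n = 7.
Position = ⌈25/100 · 7⌉ = ⌈1.75⌉ = 2.
The value at rank 2 is 4.7.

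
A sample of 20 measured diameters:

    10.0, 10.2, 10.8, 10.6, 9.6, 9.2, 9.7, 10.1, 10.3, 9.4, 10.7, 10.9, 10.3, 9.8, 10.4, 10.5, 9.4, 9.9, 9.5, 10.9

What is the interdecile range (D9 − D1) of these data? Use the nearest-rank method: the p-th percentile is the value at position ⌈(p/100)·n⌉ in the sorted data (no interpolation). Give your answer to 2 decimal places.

1.40

Sorted: 9.2, 9.4, 9.4, 9.5, 9.6, 9.7, 9.8, 9.9, 10.0, 10.1, 10.2, 10.3, 10.3, 10.4, 10.5, 10.6, 10.7, 10.8, 10.9, 10.9.
n = 20.
P10: rank ⌈10/100·20⌉ = 2 → 9.4.
P90: rank ⌈90/100·20⌉ = 18 → 10.8.
Difference: 10.8 − 9.4 = 1.4.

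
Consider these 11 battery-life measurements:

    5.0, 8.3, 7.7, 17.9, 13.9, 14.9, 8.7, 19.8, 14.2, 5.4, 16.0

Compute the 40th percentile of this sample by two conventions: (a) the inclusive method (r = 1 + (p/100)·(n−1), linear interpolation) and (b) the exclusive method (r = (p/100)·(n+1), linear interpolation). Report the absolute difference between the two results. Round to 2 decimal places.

0.08

Sorted: 5.0, 5.4, 7.7, 8.3, 8.7, 13.9, 14.2, 14.9, 16.0, 17.9, 19.8.
n = 11.
(a) r = 5 → value at rank 5 = 8.7.
(b) r = 4.8; between ranks 4 (8.3) and 5 (8.7): 8.62.
|8.7 − 8.62| = 0.08.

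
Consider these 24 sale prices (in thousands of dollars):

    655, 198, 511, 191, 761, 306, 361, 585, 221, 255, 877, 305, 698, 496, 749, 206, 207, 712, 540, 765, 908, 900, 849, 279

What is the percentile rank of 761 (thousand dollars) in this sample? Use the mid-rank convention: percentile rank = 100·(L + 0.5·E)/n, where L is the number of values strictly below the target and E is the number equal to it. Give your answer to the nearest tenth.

Sorted: 191, 198, 206, 207, 221, 255, 279, 305, 306, 361, 496, 511, 540, 585, 655, 698, 712, 749, 761, 765, 849, 877, 900, 908.
Count below 761: L = 18; count equal: E = 1; n = 24.
Percentile rank = 100·(18 + 0.5·1)/24 = 100·18.5/24 = 77.08.

77.1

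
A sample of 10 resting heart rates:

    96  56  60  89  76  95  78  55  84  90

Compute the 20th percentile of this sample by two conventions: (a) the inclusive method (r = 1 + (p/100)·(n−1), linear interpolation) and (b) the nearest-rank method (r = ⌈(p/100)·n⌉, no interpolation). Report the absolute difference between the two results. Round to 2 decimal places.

3.20

Sorted: 55, 56, 60, 76, 78, 84, 89, 90, 95, 96.
n = 10.
(a) r = 2.8; between ranks 2 (56) and 3 (60): 59.2.
(b) the nearest-rank method: rank 2 → 56.
|59.2 − 56| = 3.2.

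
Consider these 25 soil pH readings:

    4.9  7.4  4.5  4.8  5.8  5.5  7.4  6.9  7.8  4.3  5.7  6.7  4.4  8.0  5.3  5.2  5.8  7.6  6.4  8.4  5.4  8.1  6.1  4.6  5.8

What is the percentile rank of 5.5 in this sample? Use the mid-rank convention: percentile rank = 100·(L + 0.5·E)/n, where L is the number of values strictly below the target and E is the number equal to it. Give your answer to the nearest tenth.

Sorted: 4.3, 4.4, 4.5, 4.6, 4.8, 4.9, 5.2, 5.3, 5.4, 5.5, 5.7, 5.8, 5.8, 5.8, 6.1, 6.4, 6.7, 6.9, 7.4, 7.4, 7.6, 7.8, 8.0, 8.1, 8.4.
Count below 5.5: L = 9; count equal: E = 1; n = 25.
Percentile rank = 100·(9 + 0.5·1)/25 = 100·9.5/25 = 38.

38.0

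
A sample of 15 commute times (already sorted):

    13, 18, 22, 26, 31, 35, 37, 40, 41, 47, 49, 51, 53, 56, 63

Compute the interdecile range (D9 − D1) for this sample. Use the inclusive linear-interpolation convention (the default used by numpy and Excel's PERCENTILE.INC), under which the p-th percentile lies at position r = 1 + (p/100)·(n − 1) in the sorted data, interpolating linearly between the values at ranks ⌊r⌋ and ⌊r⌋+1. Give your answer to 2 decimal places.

35.20

n = 15.
P10: r = 2.4; ranks 2–3 are 18, 22; interpolating gives 19.6.
P90: r = 13.6; ranks 13–14 are 53, 56; interpolating gives 54.8.
Difference: 54.8 − 19.6 = 35.2.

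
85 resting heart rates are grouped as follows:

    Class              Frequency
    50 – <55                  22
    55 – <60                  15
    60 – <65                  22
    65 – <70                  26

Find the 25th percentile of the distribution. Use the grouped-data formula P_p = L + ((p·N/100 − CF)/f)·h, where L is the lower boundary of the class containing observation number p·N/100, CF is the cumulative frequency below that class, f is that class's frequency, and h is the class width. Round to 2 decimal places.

54.83

N = 85; target position k = 25/100 · 85 = 21.25.
Cumulative frequencies: 22, 37, 59, 85.
Observation 21.25 falls in the class 50 – <55.
L = 50, CF = 0, f = 22, h = 5.
P25 = 50 + ((21.25 − 0)/22)·5 = 50 + 4.82955 = 54.8295.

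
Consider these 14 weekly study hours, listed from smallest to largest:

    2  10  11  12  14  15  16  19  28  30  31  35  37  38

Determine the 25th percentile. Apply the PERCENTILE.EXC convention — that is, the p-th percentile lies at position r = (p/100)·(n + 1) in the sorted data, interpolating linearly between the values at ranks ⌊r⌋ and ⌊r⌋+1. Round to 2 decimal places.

n = 14.
r = (25/100)·(14 + 1) = 3.75.
Rank 3 is 11 and rank 4 is 12.
Interpolate: 11 + 0.75·(12 − 11) = 11 + 0.75·1 = 11.75.

11.75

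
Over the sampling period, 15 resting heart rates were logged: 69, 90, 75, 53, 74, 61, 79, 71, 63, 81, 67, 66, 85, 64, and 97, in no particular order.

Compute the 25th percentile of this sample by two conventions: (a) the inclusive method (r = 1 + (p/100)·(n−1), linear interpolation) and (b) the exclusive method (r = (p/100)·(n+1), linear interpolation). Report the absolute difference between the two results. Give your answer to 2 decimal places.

1.00

Sorted: 53, 61, 63, 64, 66, 67, 69, 71, 74, 75, 79, 81, 85, 90, 97.
n = 15.
(a) r = 4.5; between ranks 4 (64) and 5 (66): 65.
(b) r = 4 → value at rank 4 = 64.
|65 − 64| = 1.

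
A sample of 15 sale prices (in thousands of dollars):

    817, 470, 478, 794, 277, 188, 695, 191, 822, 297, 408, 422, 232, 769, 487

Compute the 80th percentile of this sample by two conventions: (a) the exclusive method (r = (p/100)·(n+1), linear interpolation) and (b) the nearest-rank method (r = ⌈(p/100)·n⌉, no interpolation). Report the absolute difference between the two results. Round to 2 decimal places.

Sorted: 188, 191, 232, 277, 297, 408, 422, 470, 478, 487, 695, 769, 794, 817, 822.
n = 15.
(a) r = 12.8; between ranks 12 (769) and 13 (794): 789.
(b) the nearest-rank method: rank 12 → 769.
|789 − 769| = 20.

20.00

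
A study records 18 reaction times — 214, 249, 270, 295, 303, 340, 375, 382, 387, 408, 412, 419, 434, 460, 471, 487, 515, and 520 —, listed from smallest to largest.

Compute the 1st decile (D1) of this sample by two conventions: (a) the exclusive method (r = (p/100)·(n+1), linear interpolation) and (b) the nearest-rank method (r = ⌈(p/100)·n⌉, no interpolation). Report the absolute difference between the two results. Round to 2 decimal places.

n = 18.
(a) r = 1.9; between ranks 1 (214) and 2 (249): 245.5.
(b) the nearest-rank method: rank 2 → 249.
|245.5 − 249| = 3.5.

3.50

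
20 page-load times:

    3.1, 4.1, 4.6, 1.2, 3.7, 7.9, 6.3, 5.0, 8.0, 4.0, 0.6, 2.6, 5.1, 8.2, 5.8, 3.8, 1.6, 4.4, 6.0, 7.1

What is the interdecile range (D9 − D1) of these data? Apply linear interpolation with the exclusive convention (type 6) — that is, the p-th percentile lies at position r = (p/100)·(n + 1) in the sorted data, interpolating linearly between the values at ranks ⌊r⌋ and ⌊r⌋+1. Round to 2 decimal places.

Sorted: 0.6, 1.2, 1.6, 2.6, 3.1, 3.7, 3.8, 4.0, 4.1, 4.4, 4.6, 5.0, 5.1, 5.8, 6.0, 6.3, 7.1, 7.9, 8.0, 8.2.
n = 20.
P10: r = 2.1; ranks 2–3 are 1.2, 1.6; interpolating gives 1.24.
P90: r = 18.9; ranks 18–19 are 7.9, 8.0; interpolating gives 7.99.
Difference: 7.99 − 1.24 = 6.75.

6.75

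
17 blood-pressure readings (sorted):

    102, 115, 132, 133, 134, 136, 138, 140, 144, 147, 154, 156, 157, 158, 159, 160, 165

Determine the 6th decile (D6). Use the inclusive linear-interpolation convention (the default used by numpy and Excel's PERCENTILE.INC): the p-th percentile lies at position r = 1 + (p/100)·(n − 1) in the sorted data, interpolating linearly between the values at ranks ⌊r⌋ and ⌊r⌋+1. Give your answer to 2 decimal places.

n = 17.
r = 1 + (60/100)·(17 − 1) = 1 + 9.6 = 10.6.
Rank 10 is 147 and rank 11 is 154.
Interpolate: 147 + 0.6·(154 − 147) = 147 + 0.6·7 = 151.2.

151.20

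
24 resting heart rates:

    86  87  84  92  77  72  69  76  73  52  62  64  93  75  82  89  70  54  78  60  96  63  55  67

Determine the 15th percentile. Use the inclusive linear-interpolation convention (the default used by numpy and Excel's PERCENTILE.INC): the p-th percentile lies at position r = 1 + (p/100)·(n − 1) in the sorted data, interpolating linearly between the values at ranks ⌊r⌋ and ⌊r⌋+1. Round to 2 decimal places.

Sorted: 52, 54, 55, 60, 62, 63, 64, 67, 69, 70, 72, 73, 75, 76, 77, 78, 82, 84, 86, 87, 89, 92, 93, 96.
n = 24.
r = 1 + (15/100)·(24 − 1) = 1 + 3.45 = 4.45.
Rank 4 is 60 and rank 5 is 62.
Interpolate: 60 + 0.45·(62 − 60) = 60 + 0.45·2 = 60.9.

60.90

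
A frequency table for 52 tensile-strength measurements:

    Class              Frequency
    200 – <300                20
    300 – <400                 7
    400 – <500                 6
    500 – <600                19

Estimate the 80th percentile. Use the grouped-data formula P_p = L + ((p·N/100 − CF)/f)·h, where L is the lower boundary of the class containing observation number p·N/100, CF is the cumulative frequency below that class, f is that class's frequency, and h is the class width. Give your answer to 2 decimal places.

545.26

N = 52; target position k = 80/100 · 52 = 41.6.
Cumulative frequencies: 20, 27, 33, 52.
Observation 41.6 falls in the class 500 – <600.
L = 500, CF = 33, f = 19, h = 100.
P80 = 500 + ((41.6 − 33)/19)·100 = 500 + 45.2632 = 545.263.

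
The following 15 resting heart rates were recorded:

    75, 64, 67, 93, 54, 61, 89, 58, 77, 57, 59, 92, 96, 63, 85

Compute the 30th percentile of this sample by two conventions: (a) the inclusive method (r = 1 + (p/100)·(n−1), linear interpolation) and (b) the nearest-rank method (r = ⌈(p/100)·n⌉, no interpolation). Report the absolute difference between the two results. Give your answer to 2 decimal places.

Sorted: 54, 57, 58, 59, 61, 63, 64, 67, 75, 77, 85, 89, 92, 93, 96.
n = 15.
(a) r = 5.2; between ranks 5 (61) and 6 (63): 61.4.
(b) the nearest-rank method: rank 5 → 61.
|61.4 − 61| = 0.4.

0.40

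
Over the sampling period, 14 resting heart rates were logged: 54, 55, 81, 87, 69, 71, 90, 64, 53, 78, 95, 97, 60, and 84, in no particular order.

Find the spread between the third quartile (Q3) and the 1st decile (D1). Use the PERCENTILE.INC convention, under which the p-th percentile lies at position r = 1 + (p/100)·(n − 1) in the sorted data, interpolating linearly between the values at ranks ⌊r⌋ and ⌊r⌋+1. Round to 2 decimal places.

31.95

Sorted: 53, 54, 55, 60, 64, 69, 71, 78, 81, 84, 87, 90, 95, 97.
n = 14.
P10: r = 2.3; ranks 2–3 are 54, 55; interpolating gives 54.3.
P75: r = 10.75; ranks 10–11 are 84, 87; interpolating gives 86.25.
Difference: 86.25 − 54.3 = 31.95.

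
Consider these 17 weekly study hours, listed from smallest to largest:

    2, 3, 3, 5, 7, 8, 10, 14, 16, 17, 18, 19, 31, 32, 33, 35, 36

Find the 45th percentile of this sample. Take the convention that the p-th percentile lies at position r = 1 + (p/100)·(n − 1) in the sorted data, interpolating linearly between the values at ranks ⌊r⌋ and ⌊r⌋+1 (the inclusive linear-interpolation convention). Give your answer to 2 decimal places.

14.40

n = 17.
r = 1 + (45/100)·(17 − 1) = 1 + 7.2 = 8.2.
Rank 8 is 14 and rank 9 is 16.
Interpolate: 14 + 0.2·(16 − 14) = 14 + 0.2·2 = 14.4.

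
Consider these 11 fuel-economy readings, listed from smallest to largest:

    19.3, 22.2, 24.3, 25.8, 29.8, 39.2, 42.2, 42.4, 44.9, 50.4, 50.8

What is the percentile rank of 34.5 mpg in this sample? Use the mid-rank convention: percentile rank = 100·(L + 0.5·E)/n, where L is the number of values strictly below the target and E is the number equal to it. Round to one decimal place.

Count below 34.5: L = 5; count equal: E = 0; n = 11.
Percentile rank = 100·(5 + 0.5·0)/11 = 100·5/11 = 45.45.

45.5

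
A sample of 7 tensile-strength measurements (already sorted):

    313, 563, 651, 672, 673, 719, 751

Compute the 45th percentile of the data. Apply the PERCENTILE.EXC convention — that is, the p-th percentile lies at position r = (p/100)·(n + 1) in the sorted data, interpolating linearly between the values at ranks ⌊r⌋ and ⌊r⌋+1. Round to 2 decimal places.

663.60

n = 7.
r = (45/100)·(7 + 1) = 3.6.
Rank 3 is 651 and rank 4 is 672.
Interpolate: 651 + 0.6·(672 − 651) = 651 + 0.6·21 = 663.6.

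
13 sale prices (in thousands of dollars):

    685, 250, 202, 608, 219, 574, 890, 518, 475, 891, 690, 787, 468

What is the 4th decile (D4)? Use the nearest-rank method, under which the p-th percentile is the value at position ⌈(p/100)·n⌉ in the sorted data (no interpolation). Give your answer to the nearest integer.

Sorted: 202, 219, 250, 468, 475, 518, 574, 608, 685, 690, 787, 890, 891.
n = 13.
Position = ⌈40/100 · 13⌉ = ⌈5.2⌉ = 6.
The value at rank 6 is 518.

518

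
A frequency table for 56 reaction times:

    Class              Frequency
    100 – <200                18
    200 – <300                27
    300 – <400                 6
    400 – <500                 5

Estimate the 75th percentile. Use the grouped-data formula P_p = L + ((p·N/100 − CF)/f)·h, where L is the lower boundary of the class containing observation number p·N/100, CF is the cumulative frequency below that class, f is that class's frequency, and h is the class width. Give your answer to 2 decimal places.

N = 56; target position k = 75/100 · 56 = 42.
Cumulative frequencies: 18, 45, 51, 56.
Observation 42 falls in the class 200 – <300.
L = 200, CF = 18, f = 27, h = 100.
P75 = 200 + ((42 − 18)/27)·100 = 200 + 88.8889 = 288.889.

288.89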